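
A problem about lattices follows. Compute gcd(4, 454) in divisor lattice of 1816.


In a divisor lattice, meet = gcd (greatest common divisor).
By Euclidean algorithm or factoring: gcd(4,454) = 2


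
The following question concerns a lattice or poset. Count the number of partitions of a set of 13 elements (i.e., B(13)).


B(n) = number of set partitions of an n-element set.
B(n) satisfies the recurrence: B(n+1) = sum_k C(n,k)*B(k).
B(13) = 27644437


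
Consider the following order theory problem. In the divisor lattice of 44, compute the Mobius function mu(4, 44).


In a divisor lattice, mu(a,b) = mu(b/a) where mu is the classical Mobius function.
b/a = 44/4 = 11
Prime factorization of 11: primes [11]
11 is squarefree with 1 prime factor(s), so mu(11) = (-1)^1 = -1


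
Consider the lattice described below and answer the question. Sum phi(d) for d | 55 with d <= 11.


Divisors of 55 up to 11: [1, 5, 11]
phi values: [1, 4, 10]
Sum = 15


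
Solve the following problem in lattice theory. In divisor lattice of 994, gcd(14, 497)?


Meet=gcd.
gcd(14,497)=7


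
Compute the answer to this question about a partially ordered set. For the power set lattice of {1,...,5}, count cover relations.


A cover relation a -< b holds when a < b with no c strictly between.
Cover relations:
  {} -< {1}
  {} -< {2}
  {} -< {3}
  {} -< {4}
  {} -< {5}
  {1} -< {1,2}
  {1} -< {1,3}
  {1} -< {1,4}
  ...72 more
Total: 80


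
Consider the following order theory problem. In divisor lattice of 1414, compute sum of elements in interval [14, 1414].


Interval [14,1414] in divisors of 1414: [14, 1414]
Sum = 1428


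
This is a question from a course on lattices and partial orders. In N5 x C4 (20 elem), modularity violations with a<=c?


Modular law: if a <= c then a v (b ^ c) = (a v b) ^ c.
Check all triples (a,b,c) with a <= c among 20 elements.
  e.g. a=(a,0), b=(c,0), c=(b,0): lhs=(a,0) != rhs=(b,0)
  e.g. a=(a,0), b=(c,1), c=(b,0): lhs=(a,0) != rhs=(b,0)
Total violating triples: 40


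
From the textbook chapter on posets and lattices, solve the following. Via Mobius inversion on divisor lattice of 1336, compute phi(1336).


phi(n) = n * prod_{p|n} (1 - 1/p).
Prime divisors of 1336: [2, 167]
phi(1336) = 1336 * (1 - 1/2) * (1 - 1/167)
phi(1336) = 664


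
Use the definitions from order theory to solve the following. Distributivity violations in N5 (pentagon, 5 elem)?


Distributive law: a ^ (b v c) = (a ^ b) v (a ^ c).
Check all 5^3 = 125 ordered triples (a,b,c).
  e.g. a=b, b=a, c=c: lhs=b != rhs=a
  e.g. a=b, b=c, c=a: lhs=b != rhs=a
Total violating triples: 2


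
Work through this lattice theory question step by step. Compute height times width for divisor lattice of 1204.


Height = length of longest chain minus 1; width = size of largest antichain.
A maximum chain: 1 | 43 | 301 | 602 | 1204  (height 4).
A maximum antichain: {4, 14, 86, 301}  (width 4).
Product = 4 * 4 = 16


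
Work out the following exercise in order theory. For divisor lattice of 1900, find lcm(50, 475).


In a divisor lattice, join = lcm (least common multiple).
Compute lcm iteratively: start with first element, then lcm(current, next).
Elements: [50, 475]
lcm(50,475) = 950
Final lcm = 950


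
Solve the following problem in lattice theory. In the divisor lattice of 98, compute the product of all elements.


Divisors of 98: [1, 2, 7, 14, 49, 98]
Product = n^(d(n)/2) = 98^(6/2)
Product = 941192


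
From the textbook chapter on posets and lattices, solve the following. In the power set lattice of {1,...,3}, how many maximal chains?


A maximal chain goes from the minimum element to a maximal element via cover relations.
Counting all min-to-max paths in the cover graph.
Total maximal chains: 6


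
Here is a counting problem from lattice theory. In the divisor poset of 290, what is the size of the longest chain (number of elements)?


A chain is a totally ordered subset; we count the number of elements in a maximum chain.
Compute, for each element x, the size of the longest chain ending at x:
  1: 1
  2: 2
  5: 2
  29: 2
  10: 3
  58: 3
  ...
A maximum chain: 1 < 2 < 10 < 290
Number of elements in the longest chain: 4


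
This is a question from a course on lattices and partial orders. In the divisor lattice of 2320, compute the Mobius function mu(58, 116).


In a divisor lattice, mu(a,b) = mu(b/a) where mu is the classical Mobius function.
b/a = 116/58 = 2
Prime factorization of 2: primes [2]
2 is squarefree with 1 prime factor(s), so mu(2) = (-1)^1 = -1


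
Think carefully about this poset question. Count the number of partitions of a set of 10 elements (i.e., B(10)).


B(n) = number of set partitions of an n-element set.
B(n) satisfies the recurrence: B(n+1) = sum_k C(n,k)*B(k).
B(10) = 115975


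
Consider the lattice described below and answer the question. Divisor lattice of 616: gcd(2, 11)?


Meet=gcd.
gcd(2,11)=1


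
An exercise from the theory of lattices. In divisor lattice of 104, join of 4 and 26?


In a divisor lattice, join = lcm (least common multiple).
gcd(4,26) = 2
lcm(4,26) = 4*26/gcd = 104/2 = 52


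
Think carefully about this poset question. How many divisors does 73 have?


Divisors of 73: [1, 73]
Count: 2


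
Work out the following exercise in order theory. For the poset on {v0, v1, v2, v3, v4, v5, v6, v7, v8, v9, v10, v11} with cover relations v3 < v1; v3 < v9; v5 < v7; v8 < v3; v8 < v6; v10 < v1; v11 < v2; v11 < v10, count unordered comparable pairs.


A comparable pair {a,b} has a < b or b < a in the order.
Count unordered pairs where one element is strictly below the other.
Examples: {v1,v3}, {v1,v8}, {v1,v10}, {v1,v11}, ...
Total comparable pairs: 11


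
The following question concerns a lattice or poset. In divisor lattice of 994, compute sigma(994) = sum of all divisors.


sigma(n) = sum of divisors.
Divisors of 994: [1, 2, 7, 14, 71, 142, 497, 994]
Sum = 1728


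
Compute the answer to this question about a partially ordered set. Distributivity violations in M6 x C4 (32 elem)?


Distributive law: a ^ (b v c) = (a ^ b) v (a ^ c).
Check all 32^3 = 32768 ordered triples (a,b,c).
  e.g. a=(a1,0), b=(a2,0), c=(a3,0): lhs=(a1,0) != rhs=(0,0)
  e.g. a=(a1,0), b=(a2,0), c=(a3,1): lhs=(a1,0) != rhs=(0,0)
Total violating triples: 7680


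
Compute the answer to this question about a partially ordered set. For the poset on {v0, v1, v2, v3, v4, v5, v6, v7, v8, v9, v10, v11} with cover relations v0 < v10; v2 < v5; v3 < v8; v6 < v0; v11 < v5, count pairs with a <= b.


The order relation is {(a,b) : a <= b}, reflexive so it includes (a,a).
Examples: (v0,v0), (v0,v10), (v1,v1), (v10,v10), (v11,v11), ...
Total ordered pairs: 18


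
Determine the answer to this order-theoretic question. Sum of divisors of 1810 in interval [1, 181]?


Interval [1,181] in divisors of 1810: [1, 181]
Sum = 182


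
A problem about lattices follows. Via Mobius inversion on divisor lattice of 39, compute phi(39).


phi(n) = n * prod_{p|n} (1 - 1/p).
Prime divisors of 39: [3, 13]
phi(39) = 39 * (1 - 1/3) * (1 - 1/13)
phi(39) = 24


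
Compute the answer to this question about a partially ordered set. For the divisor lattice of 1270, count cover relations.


A cover relation a -< b holds when a < b with no c strictly between.
Cover relations:
  1 -< 2
  1 -< 5
  1 -< 127
  2 -< 10
  2 -< 254
  5 -< 10
  5 -< 635
  10 -< 1270
  ...4 more
Total: 12


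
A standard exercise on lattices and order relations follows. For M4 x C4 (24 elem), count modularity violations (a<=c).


Modular law: if a <= c then a v (b ^ c) = (a v b) ^ c.
Check all triples (a,b,c) with a <= c among 24 elements.
This lattice is modular (diamonds M_m and their chain-products are modular).
Total violating triples: 0


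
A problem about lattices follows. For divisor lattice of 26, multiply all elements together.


Divisors of 26: [1, 2, 13, 26]
Product = n^(d(n)/2) = 26^(4/2)
Product = 676


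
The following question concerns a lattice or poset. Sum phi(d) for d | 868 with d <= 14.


Divisors of 868 up to 14: [1, 2, 4, 7, 14]
phi values: [1, 1, 2, 6, 6]
Sum = 16


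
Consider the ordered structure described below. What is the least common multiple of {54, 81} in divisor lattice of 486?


In a divisor lattice, join = lcm (least common multiple).
Compute lcm iteratively: start with first element, then lcm(current, next).
Elements: [54, 81]
lcm(54,81) = 162
Final lcm = 162


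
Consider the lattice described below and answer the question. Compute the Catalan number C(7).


C(n) = C(2n, n) / (n+1).
C(14, 7) = 3432
C(7) = 3432 / 8 = 429


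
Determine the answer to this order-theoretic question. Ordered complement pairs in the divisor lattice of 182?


Complement pair (a,b): a meet b = bottom, a join b = top.
Here: gcd(a,b)=1 and lcm(a,b)=182, i.e. a*b=182 with a,b coprime.
Pairs found: (1,182), (2,91), (7,26), (13,14), ... (4 more)
Total ordered pairs: 8


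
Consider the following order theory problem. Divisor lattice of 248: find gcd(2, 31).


In a divisor lattice, meet = gcd (greatest common divisor).
By Euclidean algorithm or factoring: gcd(2,31) = 1


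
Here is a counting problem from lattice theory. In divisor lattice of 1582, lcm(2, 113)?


Join=lcm.
gcd(2,113)=1
lcm=226


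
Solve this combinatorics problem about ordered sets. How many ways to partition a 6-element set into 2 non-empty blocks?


S(n,k) = k*S(n-1,k) + S(n-1,k-1).
S(5,2) = 15, S(5,1) = 1
S(6,2) = 2*15 + 1 = 30 + 1
S(6,2) = 31


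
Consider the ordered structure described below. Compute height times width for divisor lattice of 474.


Height = length of longest chain minus 1; width = size of largest antichain.
A maximum chain: 1 | 79 | 237 | 474  (height 3).
A maximum antichain: {2, 3, 79}  (width 3).
Product = 3 * 3 = 9


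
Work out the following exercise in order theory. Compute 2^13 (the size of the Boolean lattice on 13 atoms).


Power set = 2^n.
2^13 = 8192


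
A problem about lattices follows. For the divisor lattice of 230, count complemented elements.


An element a is complemented if some b has a meet b = bottom, a join b = top.
a is complemented iff gcd(a, n/a)=1, i.e. a is a unitary divisor of 230.
Complemented elements: 1, 2, 5, 10, 23, 46, ... (2 more)
Count: 8


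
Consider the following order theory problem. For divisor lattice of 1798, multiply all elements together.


Divisors of 1798: [1, 2, 29, 31, 58, 62, 899, 1798]
Product = n^(d(n)/2) = 1798^(8/2)
Product = 10451021702416


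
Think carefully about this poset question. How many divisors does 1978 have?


Divisors of 1978: [1, 2, 23, 43, 46, 86, 989, 1978]
Count: 8


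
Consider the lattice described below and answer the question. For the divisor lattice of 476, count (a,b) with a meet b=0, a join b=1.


Complement pair (a,b): a meet b = bottom, a join b = top.
Here: gcd(a,b)=1 and lcm(a,b)=476, i.e. a*b=476 with a,b coprime.
Pairs found: (1,476), (4,119), (7,68), (17,28), ... (4 more)
Total ordered pairs: 8


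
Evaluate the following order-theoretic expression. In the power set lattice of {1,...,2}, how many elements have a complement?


An element a is complemented if some b has a meet b = bottom, a join b = top.
every subset A has complement S\A, so all elements are complemented.
Complemented elements: {}, {1}, {2}, {1,2}
Count: 4


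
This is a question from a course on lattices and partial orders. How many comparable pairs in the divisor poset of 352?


A comparable pair {a,b} has a < b or b < a in the order.
Count unordered pairs where one element is strictly below the other.
Examples: {1,2}, {1,4}, {1,8}, {1,11}, ...
Total comparable pairs: 51


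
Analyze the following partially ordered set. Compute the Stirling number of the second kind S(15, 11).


S(n,k) = k*S(n-1,k) + S(n-1,k-1).
S(14,11) = 66066, S(14,10) = 752752
S(15,11) = 11*66066 + 752752 = 726726 + 752752
S(15,11) = 1479478


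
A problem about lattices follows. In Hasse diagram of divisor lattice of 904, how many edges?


A cover relation a -< b holds when a < b with no c strictly between.
Cover relations:
  1 -< 2
  1 -< 113
  2 -< 4
  2 -< 226
  4 -< 8
  4 -< 452
  8 -< 904
  113 -< 226
  ...2 more
Total: 10


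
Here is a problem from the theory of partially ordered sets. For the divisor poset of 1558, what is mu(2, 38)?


In a divisor lattice, mu(a,b) = mu(b/a) where mu is the classical Mobius function.
b/a = 38/2 = 19
Prime factorization of 19: primes [19]
19 is squarefree with 1 prime factor(s), so mu(19) = (-1)^1 = -1


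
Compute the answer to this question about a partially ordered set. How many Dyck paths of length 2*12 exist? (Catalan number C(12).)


C(n) = C(2n, n) / (n+1).
C(24, 12) = 2704156
C(12) = 2704156 / 13 = 208012


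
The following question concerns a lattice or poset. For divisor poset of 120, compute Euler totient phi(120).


phi(n) = n * prod_{p|n} (1 - 1/p).
Prime divisors of 120: [2, 3, 5]
phi(120) = 120 * (1 - 1/2) * (1 - 1/3) * (1 - 1/5)
phi(120) = 32


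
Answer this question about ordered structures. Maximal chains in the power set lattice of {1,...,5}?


A maximal chain goes from the minimum element to a maximal element via cover relations.
Counting all min-to-max paths in the cover graph.
Total maximal chains: 120


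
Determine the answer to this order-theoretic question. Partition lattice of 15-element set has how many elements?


B(n) = number of set partitions of an n-element set.
B(n) satisfies the recurrence: B(n+1) = sum_k C(n,k)*B(k).
B(15) = 1382958545


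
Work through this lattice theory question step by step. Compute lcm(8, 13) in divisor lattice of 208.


In a divisor lattice, join = lcm (least common multiple).
gcd(8,13) = 1
lcm(8,13) = 8*13/gcd = 104/1 = 104


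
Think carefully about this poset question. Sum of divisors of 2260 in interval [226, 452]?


Interval [226,452] in divisors of 2260: [226, 452]
Sum = 678


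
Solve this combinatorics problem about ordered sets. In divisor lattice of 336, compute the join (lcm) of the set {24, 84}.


In a divisor lattice, join = lcm (least common multiple).
Compute lcm iteratively: start with first element, then lcm(current, next).
Elements: [24, 84]
lcm(24,84) = 168
Final lcm = 168


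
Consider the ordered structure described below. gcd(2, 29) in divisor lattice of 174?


Meet=gcd.
gcd(2,29)=1


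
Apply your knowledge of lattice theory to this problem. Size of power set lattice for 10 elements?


Power set = 2^n.
2^10 = 1024


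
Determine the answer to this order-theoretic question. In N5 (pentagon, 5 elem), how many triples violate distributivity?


Distributive law: a ^ (b v c) = (a ^ b) v (a ^ c).
Check all 5^3 = 125 ordered triples (a,b,c).
  e.g. a=b, b=a, c=c: lhs=b != rhs=a
  e.g. a=b, b=c, c=a: lhs=b != rhs=a
Total violating triples: 2


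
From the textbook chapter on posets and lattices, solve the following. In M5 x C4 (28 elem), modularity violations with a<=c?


Modular law: if a <= c then a v (b ^ c) = (a v b) ^ c.
Check all triples (a,b,c) with a <= c among 28 elements.
This lattice is modular (diamonds M_m and their chain-products are modular).
Total violating triples: 0


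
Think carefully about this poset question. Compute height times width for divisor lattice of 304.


Height = length of longest chain minus 1; width = size of largest antichain.
A maximum chain: 1 | 19 | 38 | 76 | 152 | 304  (height 5).
A maximum antichain: {2, 19}  (width 2).
Product = 5 * 2 = 10


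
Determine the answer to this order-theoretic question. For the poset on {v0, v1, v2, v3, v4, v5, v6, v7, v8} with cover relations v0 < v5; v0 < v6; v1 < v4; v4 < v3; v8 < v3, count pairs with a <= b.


The order relation is {(a,b) : a <= b}, reflexive so it includes (a,a).
Examples: (v0,v0), (v0,v5), (v0,v6), (v1,v1), (v1,v3), ...
Total ordered pairs: 15


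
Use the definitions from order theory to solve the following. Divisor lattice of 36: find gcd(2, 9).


In a divisor lattice, meet = gcd (greatest common divisor).
By Euclidean algorithm or factoring: gcd(2,9) = 1


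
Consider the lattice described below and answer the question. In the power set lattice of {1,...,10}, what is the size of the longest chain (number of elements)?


A chain is a totally ordered subset; we count the number of elements in a maximum chain.
Compute, for each element x, the size of the longest chain ending at x:
  {}: 1
  {1}: 2
  {2}: 2
  {3}: 2
  {4}: 2
  {5}: 2
  ...
A maximum chain: {} < {1} < {1,2} < {1,2,3} < {1,2,3,4} < {1,2,3,4,5} < {1,2,3,4,5,6} < {1,2,3,4,5,6,7} < {1,2,3,4,5,6,7,8} < {1,2,3,4,5,6,7,8,9} < {1,2,3,4,5,6,7,8,9,10}
Number of elements in the longest chain: 11


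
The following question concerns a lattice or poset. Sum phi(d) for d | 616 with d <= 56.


Divisors of 616 up to 56: [1, 2, 4, 7, 8, 11, 14, 22, 28, 44, 56]
phi values: [1, 1, 2, 6, 4, 10, 6, 10, 12, 20, 24]
Sum = 96


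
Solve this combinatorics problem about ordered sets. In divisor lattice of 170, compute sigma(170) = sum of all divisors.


sigma(n) = sum of divisors.
Divisors of 170: [1, 2, 5, 10, 17, 34, 85, 170]
Sum = 324


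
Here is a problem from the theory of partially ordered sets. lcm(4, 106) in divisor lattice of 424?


Join=lcm.
gcd(4,106)=2
lcm=212


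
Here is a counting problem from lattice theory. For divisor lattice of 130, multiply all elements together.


Divisors of 130: [1, 2, 5, 10, 13, 26, 65, 130]
Product = n^(d(n)/2) = 130^(8/2)
Product = 285610000


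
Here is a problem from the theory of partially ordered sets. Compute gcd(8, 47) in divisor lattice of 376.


In a divisor lattice, meet = gcd (greatest common divisor).
By Euclidean algorithm or factoring: gcd(8,47) = 1


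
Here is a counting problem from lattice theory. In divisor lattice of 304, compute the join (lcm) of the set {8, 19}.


In a divisor lattice, join = lcm (least common multiple).
Compute lcm iteratively: start with first element, then lcm(current, next).
Elements: [8, 19]
lcm(8,19) = 152
Final lcm = 152


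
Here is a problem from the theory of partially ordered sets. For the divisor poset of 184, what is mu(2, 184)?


In a divisor lattice, mu(a,b) = mu(b/a) where mu is the classical Mobius function.
b/a = 184/2 = 92
Prime factorization of 92: primes [2, 23]
92 is not squarefree, so mu(92) = 0


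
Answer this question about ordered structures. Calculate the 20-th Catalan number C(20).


C(n) = C(2n, n) / (n+1).
C(40, 20) = 137846528820
C(20) = 137846528820 / 21 = 6564120420


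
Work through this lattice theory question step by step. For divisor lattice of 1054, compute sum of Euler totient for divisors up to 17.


Divisors of 1054 up to 17: [1, 2, 17]
phi values: [1, 1, 16]
Sum = 18


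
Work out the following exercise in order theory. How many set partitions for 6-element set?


B(n) = number of set partitions of an n-element set.
B(n) satisfies the recurrence: B(n+1) = sum_k C(n,k)*B(k).
B(6) = 203


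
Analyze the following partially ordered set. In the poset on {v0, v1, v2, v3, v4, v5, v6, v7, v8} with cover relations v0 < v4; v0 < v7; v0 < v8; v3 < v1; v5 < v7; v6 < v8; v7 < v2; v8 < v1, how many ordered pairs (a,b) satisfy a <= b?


The order relation is {(a,b) : a <= b}, reflexive so it includes (a,a).
Examples: (v0,v0), (v0,v1), (v0,v2), (v0,v4), (v0,v7), ...
Total ordered pairs: 21


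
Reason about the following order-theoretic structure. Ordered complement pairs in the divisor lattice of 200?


Complement pair (a,b): a meet b = bottom, a join b = top.
Here: gcd(a,b)=1 and lcm(a,b)=200, i.e. a*b=200 with a,b coprime.
Pairs found: (1,200), (8,25), (25,8), (200,1)
Total ordered pairs: 4


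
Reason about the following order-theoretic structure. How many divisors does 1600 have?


Divisors of 1600: [1, 2, 4, 5, 8, 10, 16, 20, 25, 32, 40, 50, 64, 80, 100, 160, 200, 320, 400, 800, 1600]
Count: 21


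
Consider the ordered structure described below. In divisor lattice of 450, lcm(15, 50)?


Join=lcm.
gcd(15,50)=5
lcm=150


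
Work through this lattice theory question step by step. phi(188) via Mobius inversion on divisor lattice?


phi(n) = n * prod_{p|n} (1 - 1/p).
Prime divisors of 188: [2, 47]
phi(188) = 188 * (1 - 1/2) * (1 - 1/47)
phi(188) = 92


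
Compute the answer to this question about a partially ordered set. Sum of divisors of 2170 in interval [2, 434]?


Interval [2,434] in divisors of 2170: [2, 14, 62, 434]
Sum = 512


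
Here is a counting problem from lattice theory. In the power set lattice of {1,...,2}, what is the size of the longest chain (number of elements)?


A chain is a totally ordered subset; we count the number of elements in a maximum chain.
Compute, for each element x, the size of the longest chain ending at x:
  {}: 1
  {1}: 2
  {2}: 2
  {1,2}: 3
A maximum chain: {} < {1} < {1,2}
Number of elements in the longest chain: 3


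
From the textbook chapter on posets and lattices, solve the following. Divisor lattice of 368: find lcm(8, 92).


In a divisor lattice, join = lcm (least common multiple).
gcd(8,92) = 4
lcm(8,92) = 8*92/gcd = 736/4 = 184


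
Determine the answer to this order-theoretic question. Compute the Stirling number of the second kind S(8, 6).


S(n,k) = k*S(n-1,k) + S(n-1,k-1).
S(7,6) = 21, S(7,5) = 140
S(8,6) = 6*21 + 140 = 126 + 140
S(8,6) = 266


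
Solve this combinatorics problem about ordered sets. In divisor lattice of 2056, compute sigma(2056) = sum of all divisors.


sigma(n) = sum of divisors.
Divisors of 2056: [1, 2, 4, 8, 257, 514, 1028, 2056]
Sum = 3870


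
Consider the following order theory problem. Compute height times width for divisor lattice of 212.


Height = length of longest chain minus 1; width = size of largest antichain.
A maximum chain: 1 | 53 | 106 | 212  (height 3).
A maximum antichain: {2, 53}  (width 2).
Product = 3 * 2 = 6


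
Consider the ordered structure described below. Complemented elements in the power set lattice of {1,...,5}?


An element a is complemented if some b has a meet b = bottom, a join b = top.
every subset A has complement S\A, so all elements are complemented.
Complemented elements: {}, {1}, {2}, {3}, {4}, {5}, ... (26 more)
Count: 32


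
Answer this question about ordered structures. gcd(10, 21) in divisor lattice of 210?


Meet=gcd.
gcd(10,21)=1


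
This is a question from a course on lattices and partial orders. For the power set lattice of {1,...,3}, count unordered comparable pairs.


A comparable pair {a,b} has a < b or b < a in the order.
Count unordered pairs where one element is strictly below the other.
Examples: {{},{1}}, {{},{2}}, {{},{3}}, {{},{1,2}}, ...
Total comparable pairs: 19


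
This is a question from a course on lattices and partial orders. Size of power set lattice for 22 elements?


Power set = 2^n.
2^22 = 4194304


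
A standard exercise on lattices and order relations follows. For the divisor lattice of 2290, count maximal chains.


A maximal chain goes from the minimum element to a maximal element via cover relations.
Counting all min-to-max paths in the cover graph.
Total maximal chains: 6


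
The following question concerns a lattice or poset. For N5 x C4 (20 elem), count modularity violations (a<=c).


Modular law: if a <= c then a v (b ^ c) = (a v b) ^ c.
Check all triples (a,b,c) with a <= c among 20 elements.
  e.g. a=(a,0), b=(c,0), c=(b,0): lhs=(a,0) != rhs=(b,0)
  e.g. a=(a,0), b=(c,1), c=(b,0): lhs=(a,0) != rhs=(b,0)
Total violating triples: 40


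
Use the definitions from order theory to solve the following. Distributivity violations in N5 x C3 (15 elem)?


Distributive law: a ^ (b v c) = (a ^ b) v (a ^ c).
Check all 15^3 = 3375 ordered triples (a,b,c).
  e.g. a=(b,0), b=(a,0), c=(c,0): lhs=(b,0) != rhs=(a,0)
  e.g. a=(b,0), b=(a,0), c=(c,1): lhs=(b,0) != rhs=(a,0)
Total violating triples: 54


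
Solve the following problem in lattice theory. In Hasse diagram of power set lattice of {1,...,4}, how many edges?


A cover relation a -< b holds when a < b with no c strictly between.
Cover relations:
  {} -< {1}
  {} -< {2}
  {} -< {3}
  {} -< {4}
  {1} -< {1,2}
  {1} -< {1,3}
  {1} -< {1,4}
  {2} -< {1,2}
  ...24 more
Total: 32


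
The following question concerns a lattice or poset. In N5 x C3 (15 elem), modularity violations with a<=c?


Modular law: if a <= c then a v (b ^ c) = (a v b) ^ c.
Check all triples (a,b,c) with a <= c among 15 elements.
  e.g. a=(a,0), b=(c,0), c=(b,0): lhs=(a,0) != rhs=(b,0)
  e.g. a=(a,0), b=(c,1), c=(b,0): lhs=(a,0) != rhs=(b,0)
Total violating triples: 18


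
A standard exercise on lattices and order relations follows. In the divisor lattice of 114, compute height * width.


Height = length of longest chain minus 1; width = size of largest antichain.
A maximum chain: 1 | 19 | 57 | 114  (height 3).
A maximum antichain: {2, 3, 19}  (width 3).
Product = 3 * 3 = 9


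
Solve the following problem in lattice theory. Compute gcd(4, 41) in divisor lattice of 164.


In a divisor lattice, meet = gcd (greatest common divisor).
By Euclidean algorithm or factoring: gcd(4,41) = 1


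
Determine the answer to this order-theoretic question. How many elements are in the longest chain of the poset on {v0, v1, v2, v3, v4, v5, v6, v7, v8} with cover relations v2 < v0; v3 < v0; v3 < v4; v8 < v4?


A chain is a totally ordered subset; we count the number of elements in a maximum chain.
Compute, for each element x, the size of the longest chain ending at x:
  v1: 1
  v2: 1
  v3: 1
  v5: 1
  v6: 1
  v7: 1
  ...
A maximum chain: v2 < v0
Number of elements in the longest chain: 2


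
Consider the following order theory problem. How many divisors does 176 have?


Divisors of 176: [1, 2, 4, 8, 11, 16, 22, 44, 88, 176]
Count: 10


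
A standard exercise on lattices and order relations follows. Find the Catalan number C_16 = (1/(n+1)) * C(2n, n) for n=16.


C(n) = C(2n, n) / (n+1).
C(32, 16) = 601080390
C(16) = 601080390 / 17 = 35357670


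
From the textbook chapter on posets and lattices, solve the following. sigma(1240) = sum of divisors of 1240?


sigma(n) = sum of divisors.
Divisors of 1240: [1, 2, 4, 5, 8, 10, 20, 31, 40, 62, 124, 155, 248, 310, 620, 1240]
Sum = 2880


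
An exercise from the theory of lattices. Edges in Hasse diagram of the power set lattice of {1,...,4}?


A cover relation a -< b holds when a < b with no c strictly between.
Cover relations:
  {} -< {1}
  {} -< {2}
  {} -< {3}
  {} -< {4}
  {1} -< {1,2}
  {1} -< {1,3}
  {1} -< {1,4}
  {2} -< {1,2}
  ...24 more
Total: 32


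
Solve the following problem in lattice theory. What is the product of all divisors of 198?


Divisors of 198: [1, 2, 3, 6, 9, 11, 18, 22, 33, 66, 99, 198]
Product = n^(d(n)/2) = 198^(12/2)
Product = 60254729561664


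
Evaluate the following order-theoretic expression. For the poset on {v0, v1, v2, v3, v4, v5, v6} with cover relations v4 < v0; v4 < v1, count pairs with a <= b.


The order relation is {(a,b) : a <= b}, reflexive so it includes (a,a).
Examples: (v0,v0), (v1,v1), (v2,v2), (v3,v3), (v4,v0), ...
Total ordered pairs: 9


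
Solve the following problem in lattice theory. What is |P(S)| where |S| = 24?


Power set = 2^n.
2^24 = 16777216


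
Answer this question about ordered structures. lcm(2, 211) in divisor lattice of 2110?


Join=lcm.
gcd(2,211)=1
lcm=422


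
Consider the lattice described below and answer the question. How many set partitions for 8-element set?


B(n) = number of set partitions of an n-element set.
B(n) satisfies the recurrence: B(n+1) = sum_k C(n,k)*B(k).
B(8) = 4140


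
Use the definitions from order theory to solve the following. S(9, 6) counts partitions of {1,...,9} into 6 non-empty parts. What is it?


S(n,k) = k*S(n-1,k) + S(n-1,k-1).
S(8,6) = 266, S(8,5) = 1050
S(9,6) = 6*266 + 1050 = 1596 + 1050
S(9,6) = 2646


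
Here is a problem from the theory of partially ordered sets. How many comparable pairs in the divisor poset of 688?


A comparable pair {a,b} has a < b or b < a in the order.
Count unordered pairs where one element is strictly below the other.
Examples: {1,2}, {1,4}, {1,8}, {1,16}, ...
Total comparable pairs: 35


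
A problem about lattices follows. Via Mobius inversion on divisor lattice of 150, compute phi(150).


phi(n) = n * prod_{p|n} (1 - 1/p).
Prime divisors of 150: [2, 3, 5]
phi(150) = 150 * (1 - 1/2) * (1 - 1/3) * (1 - 1/5)
phi(150) = 40


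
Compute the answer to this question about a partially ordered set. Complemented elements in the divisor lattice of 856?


An element a is complemented if some b has a meet b = bottom, a join b = top.
a is complemented iff gcd(a, n/a)=1, i.e. a is a unitary divisor of 856.
Complemented elements: 1, 8, 107, 856
Count: 4


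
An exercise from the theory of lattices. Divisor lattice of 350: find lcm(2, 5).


In a divisor lattice, join = lcm (least common multiple).
gcd(2,5) = 1
lcm(2,5) = 2*5/gcd = 10/1 = 10


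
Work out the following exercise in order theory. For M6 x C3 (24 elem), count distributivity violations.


Distributive law: a ^ (b v c) = (a ^ b) v (a ^ c).
Check all 24^3 = 13824 ordered triples (a,b,c).
  e.g. a=(a1,0), b=(a2,0), c=(a3,0): lhs=(a1,0) != rhs=(0,0)
  e.g. a=(a1,0), b=(a2,0), c=(a3,1): lhs=(a1,0) != rhs=(0,0)
Total violating triples: 3240


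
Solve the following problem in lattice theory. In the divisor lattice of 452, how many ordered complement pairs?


Complement pair (a,b): a meet b = bottom, a join b = top.
Here: gcd(a,b)=1 and lcm(a,b)=452, i.e. a*b=452 with a,b coprime.
Pairs found: (1,452), (4,113), (113,4), (452,1)
Total ordered pairs: 4


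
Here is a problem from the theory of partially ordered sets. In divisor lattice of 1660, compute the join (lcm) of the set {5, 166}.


In a divisor lattice, join = lcm (least common multiple).
Compute lcm iteratively: start with first element, then lcm(current, next).
Elements: [5, 166]
lcm(5,166) = 830
Final lcm = 830


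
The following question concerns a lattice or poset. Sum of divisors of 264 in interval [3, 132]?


Interval [3,132] in divisors of 264: [3, 6, 12, 33, 66, 132]
Sum = 252


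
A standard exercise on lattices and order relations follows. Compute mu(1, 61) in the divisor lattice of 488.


In a divisor lattice, mu(a,b) = mu(b/a) where mu is the classical Mobius function.
b/a = 61/1 = 61
Prime factorization of 61: primes [61]
61 is squarefree with 1 prime factor(s), so mu(61) = (-1)^1 = -1


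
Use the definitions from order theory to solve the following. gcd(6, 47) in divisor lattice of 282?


Meet=gcd.
gcd(6,47)=1


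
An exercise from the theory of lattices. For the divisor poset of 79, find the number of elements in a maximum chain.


A chain is a totally ordered subset; we count the number of elements in a maximum chain.
Compute, for each element x, the size of the longest chain ending at x:
  1: 1
  79: 2
A maximum chain: 1 < 79
Number of elements in the longest chain: 2


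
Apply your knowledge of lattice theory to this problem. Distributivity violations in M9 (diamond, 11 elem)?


Distributive law: a ^ (b v c) = (a ^ b) v (a ^ c).
Check all 11^3 = 1331 ordered triples (a,b,c).
  e.g. a=a1, b=a2, c=a3: lhs=a1 != rhs=0
  e.g. a=a1, b=a2, c=a4: lhs=a1 != rhs=0
Total violating triples: 504


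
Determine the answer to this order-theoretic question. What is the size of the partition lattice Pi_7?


B(n) = number of set partitions of an n-element set.
B(n) satisfies the recurrence: B(n+1) = sum_k C(n,k)*B(k).
B(7) = 877


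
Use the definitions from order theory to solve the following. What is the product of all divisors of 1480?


Divisors of 1480: [1, 2, 4, 5, 8, 10, 20, 37, 40, 74, 148, 185, 296, 370, 740, 1480]
Product = n^(d(n)/2) = 1480^(16/2)
Product = 23019385349216665600000000


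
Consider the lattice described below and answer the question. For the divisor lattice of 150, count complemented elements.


An element a is complemented if some b has a meet b = bottom, a join b = top.
a is complemented iff gcd(a, n/a)=1, i.e. a is a unitary divisor of 150.
Complemented elements: 1, 2, 3, 6, 25, 50, ... (2 more)
Count: 8


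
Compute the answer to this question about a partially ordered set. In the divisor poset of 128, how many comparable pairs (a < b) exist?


A comparable pair {a,b} has a < b or b < a in the order.
Count unordered pairs where one element is strictly below the other.
Examples: {1,2}, {1,4}, {1,8}, {1,16}, ...
Total comparable pairs: 28


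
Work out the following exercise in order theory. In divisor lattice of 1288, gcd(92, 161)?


Meet=gcd.
gcd(92,161)=23


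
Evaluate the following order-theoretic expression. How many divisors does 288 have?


Divisors of 288: [1, 2, 3, 4, 6, 8, 9, 12, 16, 18, 24, 32, 36, 48, 72, 96, 144, 288]
Count: 18


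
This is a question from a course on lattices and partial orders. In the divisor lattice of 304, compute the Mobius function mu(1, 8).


In a divisor lattice, mu(a,b) = mu(b/a) where mu is the classical Mobius function.
b/a = 8/1 = 8
Prime factorization of 8: primes [2]
8 is not squarefree, so mu(8) = 0


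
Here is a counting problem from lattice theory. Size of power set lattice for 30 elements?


Power set = 2^n.
2^30 = 1073741824


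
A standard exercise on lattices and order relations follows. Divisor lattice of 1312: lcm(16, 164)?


Join=lcm.
gcd(16,164)=4
lcm=656


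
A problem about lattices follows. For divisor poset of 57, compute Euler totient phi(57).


phi(n) = n * prod_{p|n} (1 - 1/p).
Prime divisors of 57: [3, 19]
phi(57) = 57 * (1 - 1/3) * (1 - 1/19)
phi(57) = 36


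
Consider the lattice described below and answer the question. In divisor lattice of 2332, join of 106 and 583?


In a divisor lattice, join = lcm (least common multiple).
gcd(106,583) = 53
lcm(106,583) = 106*583/gcd = 61798/53 = 1166


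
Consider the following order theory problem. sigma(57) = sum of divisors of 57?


sigma(n) = sum of divisors.
Divisors of 57: [1, 3, 19, 57]
Sum = 80


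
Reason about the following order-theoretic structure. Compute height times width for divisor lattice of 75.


Height = length of longest chain minus 1; width = size of largest antichain.
A maximum chain: 1 | 5 | 25 | 75  (height 3).
A maximum antichain: {3, 5}  (width 2).
Product = 3 * 2 = 6


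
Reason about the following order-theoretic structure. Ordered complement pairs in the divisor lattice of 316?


Complement pair (a,b): a meet b = bottom, a join b = top.
Here: gcd(a,b)=1 and lcm(a,b)=316, i.e. a*b=316 with a,b coprime.
Pairs found: (1,316), (4,79), (79,4), (316,1)
Total ordered pairs: 4


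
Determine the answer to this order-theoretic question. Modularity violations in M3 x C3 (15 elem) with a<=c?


Modular law: if a <= c then a v (b ^ c) = (a v b) ^ c.
Check all triples (a,b,c) with a <= c among 15 elements.
This lattice is modular (diamonds M_m and their chain-products are modular).
Total violating triples: 0


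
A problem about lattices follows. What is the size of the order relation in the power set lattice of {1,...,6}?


The order relation is {(a,b) : a <= b}, reflexive so it includes (a,a).
Examples: ({},{}), ({},{1,2}), ({},{1,2,3}), ({},{1,2,3,4}), ({},{1,2,3,4,5}), ...
Total ordered pairs: 729


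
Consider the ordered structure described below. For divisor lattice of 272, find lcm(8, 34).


In a divisor lattice, join = lcm (least common multiple).
Compute lcm iteratively: start with first element, then lcm(current, next).
Elements: [8, 34]
lcm(8,34) = 136
Final lcm = 136


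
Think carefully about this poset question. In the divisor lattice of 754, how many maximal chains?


A maximal chain goes from the minimum element to a maximal element via cover relations.
Counting all min-to-max paths in the cover graph.
Total maximal chains: 6


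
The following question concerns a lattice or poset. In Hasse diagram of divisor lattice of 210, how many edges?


A cover relation a -< b holds when a < b with no c strictly between.
Cover relations:
  1 -< 2
  1 -< 3
  1 -< 5
  1 -< 7
  2 -< 6
  2 -< 10
  2 -< 14
  3 -< 6
  ...24 more
Total: 32


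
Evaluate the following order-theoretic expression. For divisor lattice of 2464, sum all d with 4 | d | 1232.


Interval [4,1232] in divisors of 2464: [4, 8, 16, 28, 44, 56, 88, 112, 176, 308, 616, 1232]
Sum = 2688


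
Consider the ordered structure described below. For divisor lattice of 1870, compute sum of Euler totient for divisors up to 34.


Divisors of 1870 up to 34: [1, 2, 5, 10, 11, 17, 22, 34]
phi values: [1, 1, 4, 4, 10, 16, 10, 16]
Sum = 62


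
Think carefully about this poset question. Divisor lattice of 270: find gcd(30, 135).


In a divisor lattice, meet = gcd (greatest common divisor).
By Euclidean algorithm or factoring: gcd(30,135) = 15


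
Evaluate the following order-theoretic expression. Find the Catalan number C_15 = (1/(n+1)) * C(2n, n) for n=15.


C(n) = C(2n, n) / (n+1).
C(30, 15) = 155117520
C(15) = 155117520 / 16 = 9694845


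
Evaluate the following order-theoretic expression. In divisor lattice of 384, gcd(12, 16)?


Meet=gcd.
gcd(12,16)=4


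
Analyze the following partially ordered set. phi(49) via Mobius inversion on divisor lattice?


phi(n) = n * prod_{p|n} (1 - 1/p).
Prime divisors of 49: [7]
phi(49) = 49 * (1 - 1/7)
phi(49) = 42


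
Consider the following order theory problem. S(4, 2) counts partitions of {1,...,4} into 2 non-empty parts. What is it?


S(n,k) = k*S(n-1,k) + S(n-1,k-1).
S(3,2) = 3, S(3,1) = 1
S(4,2) = 2*3 + 1 = 6 + 1
S(4,2) = 7


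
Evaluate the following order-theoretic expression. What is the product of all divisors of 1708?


Divisors of 1708: [1, 2, 4, 7, 14, 28, 61, 122, 244, 427, 854, 1708]
Product = n^(d(n)/2) = 1708^(12/2)
Product = 24827168863016095744


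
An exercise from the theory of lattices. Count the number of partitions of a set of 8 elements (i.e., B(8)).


B(n) = number of set partitions of an n-element set.
B(n) satisfies the recurrence: B(n+1) = sum_k C(n,k)*B(k).
B(8) = 4140


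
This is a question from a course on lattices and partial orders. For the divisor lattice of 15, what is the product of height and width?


Height = length of longest chain minus 1; width = size of largest antichain.
A maximum chain: 1 | 5 | 15  (height 2).
A maximum antichain: {3, 5}  (width 2).
Product = 2 * 2 = 4


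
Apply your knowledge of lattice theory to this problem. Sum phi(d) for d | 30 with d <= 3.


Divisors of 30 up to 3: [1, 2, 3]
phi values: [1, 1, 2]
Sum = 4


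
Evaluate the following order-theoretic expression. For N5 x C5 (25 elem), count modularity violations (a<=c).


Modular law: if a <= c then a v (b ^ c) = (a v b) ^ c.
Check all triples (a,b,c) with a <= c among 25 elements.
  e.g. a=(a,0), b=(c,0), c=(b,0): lhs=(a,0) != rhs=(b,0)
  e.g. a=(a,0), b=(c,1), c=(b,0): lhs=(a,0) != rhs=(b,0)
Total violating triples: 75


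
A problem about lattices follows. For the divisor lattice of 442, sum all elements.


sigma(n) = sum of divisors.
Divisors of 442: [1, 2, 13, 17, 26, 34, 221, 442]
Sum = 756


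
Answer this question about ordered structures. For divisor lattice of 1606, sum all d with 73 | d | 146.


Interval [73,146] in divisors of 1606: [73, 146]
Sum = 219


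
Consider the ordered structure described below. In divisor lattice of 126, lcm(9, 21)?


Join=lcm.
gcd(9,21)=3
lcm=63


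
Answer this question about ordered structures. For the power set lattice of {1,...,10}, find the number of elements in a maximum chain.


A chain is a totally ordered subset; we count the number of elements in a maximum chain.
Compute, for each element x, the size of the longest chain ending at x:
  {}: 1
  {1}: 2
  {2}: 2
  {3}: 2
  {4}: 2
  {5}: 2
  ...
A maximum chain: {} < {1} < {1,2} < {1,2,3} < {1,2,3,4} < {1,2,3,4,5} < {1,2,3,4,5,6} < {1,2,3,4,5,6,7} < {1,2,3,4,5,6,7,8} < {1,2,3,4,5,6,7,8,9} < {1,2,3,4,5,6,7,8,9,10}
Number of elements in the longest chain: 11
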